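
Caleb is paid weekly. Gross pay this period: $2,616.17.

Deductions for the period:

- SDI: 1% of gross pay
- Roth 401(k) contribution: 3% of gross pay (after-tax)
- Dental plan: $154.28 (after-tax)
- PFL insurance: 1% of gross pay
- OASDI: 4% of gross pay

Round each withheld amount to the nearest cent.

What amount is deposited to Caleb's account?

SDI: $2,616.17 × 0.01 = $26.16
PFL insurance: $2,616.17 × 0.01 = $26.16
OASDI: $2,616.17 × 0.04 = $104.65
Dental plan: $154.28
Roth 401(k) contribution: $2,616.17 × 0.03 = $78.49
Total deductions = $26.16 + $26.16 + $104.65 + $154.28 + $78.49 = $389.74
Net pay = $2,616.17 − $389.74 = $2,226.43

$2,226.43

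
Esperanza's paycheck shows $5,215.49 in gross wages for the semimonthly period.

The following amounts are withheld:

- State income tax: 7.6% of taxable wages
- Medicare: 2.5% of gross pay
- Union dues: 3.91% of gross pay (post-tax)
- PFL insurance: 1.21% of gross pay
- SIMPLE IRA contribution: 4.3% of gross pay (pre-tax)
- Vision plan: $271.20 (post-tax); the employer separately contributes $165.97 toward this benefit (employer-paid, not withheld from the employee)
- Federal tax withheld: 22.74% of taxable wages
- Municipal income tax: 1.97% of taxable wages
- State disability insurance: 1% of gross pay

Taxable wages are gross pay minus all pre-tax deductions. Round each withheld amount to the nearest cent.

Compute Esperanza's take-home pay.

$2,657.78

SIMPLE IRA contribution: $5,215.49 × 0.043 = $224.27
Taxable wages = $5,215.49 − $224.27 = $4,991.22
Municipal income tax: $4,991.22 × 0.0197 = $98.33
Federal tax withheld: $4,991.22 × 0.2274 = $1,135.00
State income tax: $4,991.22 × 0.076 = $379.33
PFL insurance: $5,215.49 × 0.0121 = $63.11
State disability insurance: $5,215.49 × 0.01 = $52.15
Medicare: $5,215.49 × 0.025 = $130.39
Union dues: $5,215.49 × 0.0391 = $203.93
Vision plan: $271.20
(Employer's $165.97 toward vision plan is not withheld from the employee.)
Total deductions = $224.27 + $98.33 + $1,135.00 + $379.33 + $63.11 + $52.15 + $130.39 + $203.93 + $271.20 = $2,557.71
Net pay = $5,215.49 − $2,557.71 = $2,657.78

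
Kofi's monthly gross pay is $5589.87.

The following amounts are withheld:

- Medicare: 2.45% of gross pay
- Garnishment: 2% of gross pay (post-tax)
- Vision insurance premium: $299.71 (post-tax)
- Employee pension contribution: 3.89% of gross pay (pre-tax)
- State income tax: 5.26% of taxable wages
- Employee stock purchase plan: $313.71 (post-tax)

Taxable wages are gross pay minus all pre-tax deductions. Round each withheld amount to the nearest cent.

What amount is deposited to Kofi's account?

Employee pension contribution: $5589.87 × 0.0389 = $217.45
Taxable wages = $5589.87 − $217.45 = $5372.42
State income tax: $5372.42 × 0.0526 = $282.59
Medicare: $5589.87 × 0.0245 = $136.95
Garnishment: $5589.87 × 0.02 = $111.80
Vision insurance premium: $299.71
Employee stock purchase plan: $313.71
Total deductions = $217.45 + $282.59 + $136.95 + $111.80 + $299.71 + $313.71 = $1362.21
Net pay = $5589.87 − $1362.21 = $4227.66

$4227.66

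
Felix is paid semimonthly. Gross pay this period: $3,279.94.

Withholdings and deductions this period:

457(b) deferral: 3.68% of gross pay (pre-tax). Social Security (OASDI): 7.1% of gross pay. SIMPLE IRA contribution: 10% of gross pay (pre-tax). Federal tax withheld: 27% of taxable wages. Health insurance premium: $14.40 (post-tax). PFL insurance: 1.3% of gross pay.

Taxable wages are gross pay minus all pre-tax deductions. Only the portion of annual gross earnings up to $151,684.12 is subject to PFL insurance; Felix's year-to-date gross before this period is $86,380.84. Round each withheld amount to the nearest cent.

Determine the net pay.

457(b) deferral: $3,279.94 × 0.0368 = $120.70
SIMPLE IRA contribution: $3,279.94 × 0.1 = $327.99
Pre-tax total = $120.70 + $327.99 = $448.69
Taxable wages = $3,279.94 − $448.69 = $2,831.25
Federal tax withheld: $2,831.25 × 0.27 = $764.44
Social Security (OASDI): $3,279.94 × 0.071 = $232.88
PFL insurance: cap not yet reached, full $3,279.94 is subject → $3,279.94 × 0.013 = $42.64
Health insurance premium: $14.40
Total deductions = $120.70 + $327.99 + $764.44 + $232.88 + $42.64 + $14.40 = $1,503.05
Net pay = $3,279.94 − $1,503.05 = $1,776.89

$1,776.89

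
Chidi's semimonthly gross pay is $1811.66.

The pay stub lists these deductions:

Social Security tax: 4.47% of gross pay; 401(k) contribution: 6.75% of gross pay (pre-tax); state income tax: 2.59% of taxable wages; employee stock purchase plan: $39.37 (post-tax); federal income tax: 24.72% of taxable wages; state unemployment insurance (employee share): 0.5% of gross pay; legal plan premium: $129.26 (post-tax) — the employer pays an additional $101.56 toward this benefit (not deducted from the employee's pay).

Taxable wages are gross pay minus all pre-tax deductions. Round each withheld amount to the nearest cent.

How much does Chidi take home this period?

401(k) contribution: $1811.66 × 0.0675 = $122.29
Taxable wages = $1811.66 − $122.29 = $1689.37
Federal income tax: $1689.37 × 0.2472 = $417.61
State income tax: $1689.37 × 0.0259 = $43.75
Social Security tax: $1811.66 × 0.0447 = $80.98
State unemployment insurance (employee share): $1811.66 × 0.005 = $9.06
Employee stock purchase plan: $39.37
Legal plan premium: $129.26
(Employer's $101.56 toward legal plan premium is not withheld from the employee.)
Total deductions = $122.29 + $417.61 + $43.75 + $80.98 + $9.06 + $39.37 + $129.26 = $842.32
Net pay = $1811.66 − $842.32 = $969.34

$969.34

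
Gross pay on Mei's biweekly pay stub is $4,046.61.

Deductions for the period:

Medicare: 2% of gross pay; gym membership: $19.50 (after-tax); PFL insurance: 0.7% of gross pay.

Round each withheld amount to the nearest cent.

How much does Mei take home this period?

$3,917.85

Medicare: $4,046.61 × 0.02 = $80.93
PFL insurance: $4,046.61 × 0.007 = $28.33
Gym membership: $19.50
Total deductions = $80.93 + $28.33 + $19.50 = $128.76
Net pay = $4,046.61 − $128.76 = $3,917.85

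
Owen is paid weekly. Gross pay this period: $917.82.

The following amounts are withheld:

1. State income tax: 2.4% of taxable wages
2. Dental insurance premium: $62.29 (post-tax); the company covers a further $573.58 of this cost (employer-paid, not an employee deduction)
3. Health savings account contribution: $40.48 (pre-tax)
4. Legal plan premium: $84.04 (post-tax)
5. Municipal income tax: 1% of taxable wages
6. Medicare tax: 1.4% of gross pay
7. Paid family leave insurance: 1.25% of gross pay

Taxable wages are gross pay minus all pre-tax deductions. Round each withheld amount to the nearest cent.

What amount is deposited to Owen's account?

$676.86

Health savings account contribution: $40.48
Taxable wages = $917.82 − $40.48 = $877.34
Municipal income tax: $877.34 × 0.01 = $8.77
State income tax: $877.34 × 0.024 = $21.06
Medicare tax: $917.82 × 0.014 = $12.85
Paid family leave insurance: $917.82 × 0.0125 = $11.47
Dental insurance premium: $62.29
Legal plan premium: $84.04
(Employer's $573.58 toward dental insurance premium is not withheld from the employee.)
Total deductions = $40.48 + $8.77 + $21.06 + $12.85 + $11.47 + $62.29 + $84.04 = $240.96
Net pay = $917.82 − $240.96 = $676.86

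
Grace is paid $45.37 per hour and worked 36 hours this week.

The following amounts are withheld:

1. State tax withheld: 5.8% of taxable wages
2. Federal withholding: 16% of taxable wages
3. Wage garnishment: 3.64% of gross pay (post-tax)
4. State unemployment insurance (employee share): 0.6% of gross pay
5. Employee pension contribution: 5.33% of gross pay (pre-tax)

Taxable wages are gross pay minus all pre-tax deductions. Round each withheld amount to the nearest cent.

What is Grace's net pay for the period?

$1139.93

Gross pay: 36 × $45.37 = $1633.32
Employee pension contribution: $1633.32 × 0.0533 = $87.06
Taxable wages = $1633.32 − $87.06 = $1546.26
State tax withheld: $1546.26 × 0.058 = $89.68
Federal withholding: $1546.26 × 0.16 = $247.40
State unemployment insurance (employee share): $1633.32 × 0.006 = $9.80
Wage garnishment: $1633.32 × 0.0364 = $59.45
Total deductions = $87.06 + $89.68 + $247.40 + $9.80 + $59.45 = $493.39
Net pay = $1633.32 − $493.39 = $1139.93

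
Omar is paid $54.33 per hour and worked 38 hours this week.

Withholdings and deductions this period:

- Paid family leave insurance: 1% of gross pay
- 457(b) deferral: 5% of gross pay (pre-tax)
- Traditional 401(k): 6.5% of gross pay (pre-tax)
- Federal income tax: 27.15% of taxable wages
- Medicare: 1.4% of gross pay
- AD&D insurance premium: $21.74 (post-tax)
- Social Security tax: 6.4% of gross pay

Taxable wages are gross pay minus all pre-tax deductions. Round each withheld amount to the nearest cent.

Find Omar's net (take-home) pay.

$1127.63

Gross pay: 38 × $54.33 = $2064.54
Traditional 401(k): $2064.54 × 0.065 = $134.20
457(b) deferral: $2064.54 × 0.05 = $103.23
Pre-tax total = $134.20 + $103.23 = $237.43
Taxable wages = $2064.54 − $237.43 = $1827.11
Federal income tax: $1827.11 × 0.2715 = $496.06
Social Security tax: $2064.54 × 0.064 = $132.13
Medicare: $2064.54 × 0.014 = $28.90
Paid family leave insurance: $2064.54 × 0.01 = $20.65
AD&D insurance premium: $21.74
Total deductions = $134.20 + $103.23 + $496.06 + $132.13 + $28.90 + $20.65 + $21.74 = $936.91
Net pay = $2064.54 − $936.91 = $1127.63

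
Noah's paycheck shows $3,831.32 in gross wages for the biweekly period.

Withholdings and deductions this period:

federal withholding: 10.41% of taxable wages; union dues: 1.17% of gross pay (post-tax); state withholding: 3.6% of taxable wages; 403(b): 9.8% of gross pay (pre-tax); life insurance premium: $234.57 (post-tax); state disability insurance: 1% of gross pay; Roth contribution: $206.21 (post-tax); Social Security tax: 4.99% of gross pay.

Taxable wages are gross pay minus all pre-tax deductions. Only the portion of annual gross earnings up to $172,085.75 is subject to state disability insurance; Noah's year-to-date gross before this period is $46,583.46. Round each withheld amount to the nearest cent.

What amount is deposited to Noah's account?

$2,256.59

403(b): $3,831.32 × 0.098 = $375.47
Taxable wages = $3,831.32 − $375.47 = $3,455.85
Federal withholding: $3,455.85 × 0.1041 = $359.75
State withholding: $3,455.85 × 0.036 = $124.41
State disability insurance: cap not yet reached, full $3,831.32 is subject → $3,831.32 × 0.01 = $38.31
Social Security tax: $3,831.32 × 0.0499 = $191.18
Union dues: $3,831.32 × 0.0117 = $44.83
Roth contribution: $206.21
Life insurance premium: $234.57
Total deductions = $375.47 + $359.75 + $124.41 + $38.31 + $191.18 + $44.83 + $206.21 + $234.57 = $1,574.73
Net pay = $3,831.32 − $1,574.73 = $2,256.59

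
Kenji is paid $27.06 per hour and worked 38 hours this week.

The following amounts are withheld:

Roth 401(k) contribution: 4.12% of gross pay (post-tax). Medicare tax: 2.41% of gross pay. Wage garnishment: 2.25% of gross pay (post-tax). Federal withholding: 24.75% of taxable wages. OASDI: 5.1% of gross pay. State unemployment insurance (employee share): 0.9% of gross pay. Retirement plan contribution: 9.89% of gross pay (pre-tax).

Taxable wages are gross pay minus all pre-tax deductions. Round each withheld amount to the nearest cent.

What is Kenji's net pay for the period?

$545.27

Gross pay: 38 × $27.06 = $1028.28
Retirement plan contribution: $1028.28 × 0.0989 = $101.70
Taxable wages = $1028.28 − $101.70 = $926.58
Federal withholding: $926.58 × 0.2475 = $229.33
Medicare tax: $1028.28 × 0.0241 = $24.78
OASDI: $1028.28 × 0.051 = $52.44
State unemployment insurance (employee share): $1028.28 × 0.009 = $9.25
Roth 401(k) contribution: $1028.28 × 0.0412 = $42.37
Wage garnishment: $1028.28 × 0.0225 = $23.14
Total deductions = $101.70 + $229.33 + $24.78 + $52.44 + $9.25 + $42.37 + $23.14 = $483.01
Net pay = $1028.28 − $483.01 = $545.27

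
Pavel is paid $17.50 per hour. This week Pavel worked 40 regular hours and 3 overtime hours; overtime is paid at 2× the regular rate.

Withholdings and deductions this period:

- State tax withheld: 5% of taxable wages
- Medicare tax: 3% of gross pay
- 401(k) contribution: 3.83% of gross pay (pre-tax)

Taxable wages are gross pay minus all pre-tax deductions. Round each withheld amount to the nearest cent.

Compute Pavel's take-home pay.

$711.31

Regular pay: 40 × $17.50 = $700.00
Overtime pay: 3 × $17.50 × 2 = $105.00
Gross pay = $700.00 + $105.00 = $805.00
401(k) contribution: $805.00 × 0.0383 = $30.83
Taxable wages = $805.00 − $30.83 = $774.17
State tax withheld: $774.17 × 0.05 = $38.71
Medicare tax: $805.00 × 0.03 = $24.15
Total deductions = $30.83 + $38.71 + $24.15 = $93.69
Net pay = $805.00 − $93.69 = $711.31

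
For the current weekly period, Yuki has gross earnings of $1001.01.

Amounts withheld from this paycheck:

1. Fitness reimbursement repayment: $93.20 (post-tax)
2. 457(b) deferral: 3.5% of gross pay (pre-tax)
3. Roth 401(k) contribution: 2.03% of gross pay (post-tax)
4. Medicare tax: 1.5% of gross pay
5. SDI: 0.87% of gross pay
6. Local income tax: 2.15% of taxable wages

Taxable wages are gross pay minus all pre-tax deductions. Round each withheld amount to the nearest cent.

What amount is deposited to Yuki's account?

$807.95

457(b) deferral: $1001.01 × 0.035 = $35.04
Taxable wages = $1001.01 − $35.04 = $965.97
Local income tax: $965.97 × 0.0215 = $20.77
SDI: $1001.01 × 0.0087 = $8.71
Medicare tax: $1001.01 × 0.015 = $15.02
Roth 401(k) contribution: $1001.01 × 0.0203 = $20.32
Fitness reimbursement repayment: $93.20
Total deductions = $35.04 + $20.77 + $8.71 + $15.02 + $20.32 + $93.20 = $193.06
Net pay = $1001.01 − $193.06 = $807.95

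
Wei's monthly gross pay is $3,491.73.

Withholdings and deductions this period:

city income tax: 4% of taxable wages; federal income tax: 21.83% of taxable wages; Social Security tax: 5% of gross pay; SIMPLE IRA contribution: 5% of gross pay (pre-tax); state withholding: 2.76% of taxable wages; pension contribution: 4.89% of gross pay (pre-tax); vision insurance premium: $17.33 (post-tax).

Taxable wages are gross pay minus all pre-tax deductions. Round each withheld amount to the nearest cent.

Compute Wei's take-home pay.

$2,054.91

SIMPLE IRA contribution: $3,491.73 × 0.05 = $174.59
Pension contribution: $3,491.73 × 0.0489 = $170.75
Pre-tax total = $174.59 + $170.75 = $345.34
Taxable wages = $3,491.73 − $345.34 = $3,146.39
State withholding: $3,146.39 × 0.0276 = $86.84
City income tax: $3,146.39 × 0.04 = $125.86
Federal income tax: $3,146.39 × 0.2183 = $686.86
Social Security tax: $3,491.73 × 0.05 = $174.59
Vision insurance premium: $17.33
Total deductions = $174.59 + $170.75 + $86.84 + $125.86 + $686.86 + $174.59 + $17.33 = $1,436.82
Net pay = $3,491.73 − $1,436.82 = $2,054.91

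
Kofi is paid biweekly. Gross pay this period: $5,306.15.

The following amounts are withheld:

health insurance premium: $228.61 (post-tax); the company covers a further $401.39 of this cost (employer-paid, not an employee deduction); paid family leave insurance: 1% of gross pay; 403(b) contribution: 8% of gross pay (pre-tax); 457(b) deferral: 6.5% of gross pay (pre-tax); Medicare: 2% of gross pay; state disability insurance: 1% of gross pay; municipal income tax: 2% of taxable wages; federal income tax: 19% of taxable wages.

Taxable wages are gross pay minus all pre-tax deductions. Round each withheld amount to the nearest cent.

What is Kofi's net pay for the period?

403(b) contribution: $5,306.15 × 0.08 = $424.49
457(b) deferral: $5,306.15 × 0.065 = $344.90
Pre-tax total = $424.49 + $344.90 = $769.39
Taxable wages = $5,306.15 − $769.39 = $4,536.76
Federal income tax: $4,536.76 × 0.19 = $861.98
Municipal income tax: $4,536.76 × 0.02 = $90.74
Medicare: $5,306.15 × 0.02 = $106.12
Paid family leave insurance: $5,306.15 × 0.01 = $53.06
State disability insurance: $5,306.15 × 0.01 = $53.06
Health insurance premium: $228.61
(Employer's $401.39 toward health insurance premium is not withheld from the employee.)
Total deductions = $424.49 + $344.90 + $861.98 + $90.74 + $106.12 + $53.06 + $53.06 + $228.61 = $2,162.96
Net pay = $5,306.15 − $2,162.96 = $3,143.19

$3,143.19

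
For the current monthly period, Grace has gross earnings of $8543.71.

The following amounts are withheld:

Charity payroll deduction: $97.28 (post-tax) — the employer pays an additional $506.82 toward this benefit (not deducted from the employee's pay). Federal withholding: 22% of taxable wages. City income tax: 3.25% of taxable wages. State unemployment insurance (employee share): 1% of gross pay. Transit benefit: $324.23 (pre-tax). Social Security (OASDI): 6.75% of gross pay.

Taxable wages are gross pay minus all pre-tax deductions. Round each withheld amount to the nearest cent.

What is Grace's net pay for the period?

$5384.64

Transit benefit: $324.23
Taxable wages = $8543.71 − $324.23 = $8219.48
City income tax: $8219.48 × 0.0325 = $267.13
Federal withholding: $8219.48 × 0.22 = $1808.29
Social Security (OASDI): $8543.71 × 0.0675 = $576.70
State unemployment insurance (employee share): $8543.71 × 0.01 = $85.44
Charity payroll deduction: $97.28
(Employer's $506.82 toward charity payroll deduction is not withheld from the employee.)
Total deductions = $324.23 + $267.13 + $1808.29 + $576.70 + $85.44 + $97.28 = $3159.07
Net pay = $8543.71 − $3159.07 = $5384.64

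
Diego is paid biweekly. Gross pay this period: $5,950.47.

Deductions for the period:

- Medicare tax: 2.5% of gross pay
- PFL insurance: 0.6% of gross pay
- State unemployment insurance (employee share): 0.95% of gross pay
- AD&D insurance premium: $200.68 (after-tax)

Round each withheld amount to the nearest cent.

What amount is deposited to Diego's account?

State unemployment insurance (employee share): $5,950.47 × 0.0095 = $56.53
PFL insurance: $5,950.47 × 0.006 = $35.70
Medicare tax: $5,950.47 × 0.025 = $148.76
AD&D insurance premium: $200.68
Total deductions = $56.53 + $35.70 + $148.76 + $200.68 = $441.67
Net pay = $5,950.47 − $441.67 = $5,508.80

$5,508.80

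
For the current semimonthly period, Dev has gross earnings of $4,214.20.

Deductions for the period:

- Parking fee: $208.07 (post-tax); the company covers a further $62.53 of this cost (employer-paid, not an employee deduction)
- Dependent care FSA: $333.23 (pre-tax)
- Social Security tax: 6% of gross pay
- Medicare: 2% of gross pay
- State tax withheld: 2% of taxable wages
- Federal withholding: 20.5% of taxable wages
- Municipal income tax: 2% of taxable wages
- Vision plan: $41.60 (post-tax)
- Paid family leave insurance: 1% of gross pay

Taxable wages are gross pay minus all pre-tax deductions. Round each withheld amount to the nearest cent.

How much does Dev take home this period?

$2,301.19

Dependent care FSA: $333.23
Taxable wages = $4,214.20 − $333.23 = $3,880.97
Municipal income tax: $3,880.97 × 0.02 = $77.62
State tax withheld: $3,880.97 × 0.02 = $77.62
Federal withholding: $3,880.97 × 0.205 = $795.60
Social Security tax: $4,214.20 × 0.06 = $252.85
Paid family leave insurance: $4,214.20 × 0.01 = $42.14
Medicare: $4,214.20 × 0.02 = $84.28
Vision plan: $41.60
Parking fee: $208.07
(Employer's $62.53 toward parking fee is not withheld from the employee.)
Total deductions = $333.23 + $77.62 + $77.62 + $795.60 + $252.85 + $42.14 + $84.28 + $41.60 + $208.07 = $1,913.01
Net pay = $4,214.20 − $1,913.01 = $2,301.19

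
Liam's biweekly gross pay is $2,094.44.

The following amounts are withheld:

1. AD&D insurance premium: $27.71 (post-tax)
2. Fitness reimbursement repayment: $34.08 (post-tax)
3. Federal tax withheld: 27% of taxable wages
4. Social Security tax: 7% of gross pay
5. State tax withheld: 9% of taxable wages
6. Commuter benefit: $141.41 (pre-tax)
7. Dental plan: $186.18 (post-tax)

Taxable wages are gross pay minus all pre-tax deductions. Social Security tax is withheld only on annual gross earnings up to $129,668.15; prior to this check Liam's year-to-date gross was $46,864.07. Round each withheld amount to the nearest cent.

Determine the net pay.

$855.36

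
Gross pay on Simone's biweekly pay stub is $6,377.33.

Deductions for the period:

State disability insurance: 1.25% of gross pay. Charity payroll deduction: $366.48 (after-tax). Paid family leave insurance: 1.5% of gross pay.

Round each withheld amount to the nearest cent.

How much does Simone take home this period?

State disability insurance: $6,377.33 × 0.0125 = $79.72
Paid family leave insurance: $6,377.33 × 0.015 = $95.66
Charity payroll deduction: $366.48
Total deductions = $79.72 + $95.66 + $366.48 = $541.86
Net pay = $6,377.33 − $541.86 = $5,835.47

$5,835.47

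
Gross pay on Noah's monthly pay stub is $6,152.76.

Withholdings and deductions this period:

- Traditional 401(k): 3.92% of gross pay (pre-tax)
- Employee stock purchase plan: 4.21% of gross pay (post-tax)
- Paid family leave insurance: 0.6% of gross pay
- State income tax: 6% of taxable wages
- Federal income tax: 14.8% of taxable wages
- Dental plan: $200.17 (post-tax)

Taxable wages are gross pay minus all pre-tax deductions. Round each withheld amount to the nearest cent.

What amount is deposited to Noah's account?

$4,185.85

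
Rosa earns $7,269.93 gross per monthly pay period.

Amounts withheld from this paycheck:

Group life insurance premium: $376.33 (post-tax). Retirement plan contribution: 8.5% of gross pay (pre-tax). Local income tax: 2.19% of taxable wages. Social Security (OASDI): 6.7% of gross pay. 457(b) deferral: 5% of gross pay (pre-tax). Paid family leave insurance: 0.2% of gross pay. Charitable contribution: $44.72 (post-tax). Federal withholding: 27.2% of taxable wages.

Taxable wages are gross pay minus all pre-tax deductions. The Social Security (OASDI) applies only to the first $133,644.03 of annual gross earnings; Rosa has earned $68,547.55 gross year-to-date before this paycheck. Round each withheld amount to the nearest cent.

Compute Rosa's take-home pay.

457(b) deferral: $7,269.93 × 0.05 = $363.50
Retirement plan contribution: $7,269.93 × 0.085 = $617.94
Pre-tax total = $363.50 + $617.94 = $981.44
Taxable wages = $7,269.93 − $981.44 = $6,288.49
Local income tax: $6,288.49 × 0.0219 = $137.72
Federal withholding: $6,288.49 × 0.272 = $1,710.47
Social Security (OASDI): cap not yet reached, full $7,269.93 is subject → $7,269.93 × 0.067 = $487.09
Paid family leave insurance: $7,269.93 × 0.002 = $14.54
Charitable contribution: $44.72
Group life insurance premium: $376.33
Total deductions = $363.50 + $617.94 + $137.72 + $1,710.47 + $487.09 + $14.54 + $44.72 + $376.33 = $3,752.31
Net pay = $7,269.93 − $3,752.31 = $3,517.62

$3,517.62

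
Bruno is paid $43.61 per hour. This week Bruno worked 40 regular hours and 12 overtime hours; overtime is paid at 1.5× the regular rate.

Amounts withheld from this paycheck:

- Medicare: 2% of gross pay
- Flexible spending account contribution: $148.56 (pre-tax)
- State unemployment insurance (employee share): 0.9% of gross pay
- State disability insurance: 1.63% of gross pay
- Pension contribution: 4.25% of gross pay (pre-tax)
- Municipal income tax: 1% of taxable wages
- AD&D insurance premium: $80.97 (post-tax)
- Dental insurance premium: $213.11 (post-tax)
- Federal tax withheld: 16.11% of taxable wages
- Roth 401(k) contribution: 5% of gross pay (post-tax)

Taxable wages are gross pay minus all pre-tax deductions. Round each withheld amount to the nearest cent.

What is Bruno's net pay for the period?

$1,349.23

Regular pay: 40 × $43.61 = $1,744.40
Overtime pay: 12 × $43.61 × 1.5 = $784.98
Gross pay = $1,744.40 + $784.98 = $2,529.38
Pension contribution: $2,529.38 × 0.0425 = $107.50
Flexible spending account contribution: $148.56
Pre-tax total = $107.50 + $148.56 = $256.06
Taxable wages = $2,529.38 − $256.06 = $2,273.32
Federal tax withheld: $2,273.32 × 0.1611 = $366.23
Municipal income tax: $2,273.32 × 0.01 = $22.73
Medicare: $2,529.38 × 0.02 = $50.59
State disability insurance: $2,529.38 × 0.0163 = $41.23
State unemployment insurance (employee share): $2,529.38 × 0.009 = $22.76
AD&D insurance premium: $80.97
Roth 401(k) contribution: $2,529.38 × 0.05 = $126.47
Dental insurance premium: $213.11
Total deductions = $107.50 + $148.56 + $366.23 + $22.73 + $50.59 + $41.23 + $22.76 + $80.97 + $126.47 + $213.11 = $1,180.15
Net pay = $2,529.38 − $1,180.15 = $1,349.23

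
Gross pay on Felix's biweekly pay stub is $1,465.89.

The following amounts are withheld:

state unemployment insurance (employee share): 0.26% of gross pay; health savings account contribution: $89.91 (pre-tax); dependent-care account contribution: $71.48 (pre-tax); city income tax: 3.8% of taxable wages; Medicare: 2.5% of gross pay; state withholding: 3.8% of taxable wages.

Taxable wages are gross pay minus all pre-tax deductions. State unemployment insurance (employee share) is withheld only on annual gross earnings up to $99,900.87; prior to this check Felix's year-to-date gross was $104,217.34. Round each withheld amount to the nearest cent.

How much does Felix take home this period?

Dependent-care account contribution: $71.48
Health savings account contribution: $89.91
Pre-tax total = $71.48 + $89.91 = $161.39
Taxable wages = $1,465.89 − $161.39 = $1,304.50
City income tax: $1,304.50 × 0.038 = $49.57
State withholding: $1,304.50 × 0.038 = $49.57
State unemployment insurance (employee share): annual cap $99,900.87 already reached (YTD $104,217.34), so $0.00
Medicare: $1,465.89 × 0.025 = $36.65
Total deductions = $71.48 + $89.91 + $49.57 + $49.57 + $0.00 + $36.65 = $297.18
Net pay = $1,465.89 − $297.18 = $1,168.71

$1,168.71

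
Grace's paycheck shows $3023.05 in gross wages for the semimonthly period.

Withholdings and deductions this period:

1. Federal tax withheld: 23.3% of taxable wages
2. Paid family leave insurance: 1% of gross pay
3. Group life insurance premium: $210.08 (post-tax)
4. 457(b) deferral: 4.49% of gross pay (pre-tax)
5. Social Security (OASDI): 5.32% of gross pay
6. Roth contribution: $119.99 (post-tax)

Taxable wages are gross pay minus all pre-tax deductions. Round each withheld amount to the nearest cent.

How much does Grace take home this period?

$1693.44

457(b) deferral: $3023.05 × 0.0449 = $135.73
Taxable wages = $3023.05 − $135.73 = $2887.32
Federal tax withheld: $2887.32 × 0.233 = $672.75
Social Security (OASDI): $3023.05 × 0.0532 = $160.83
Paid family leave insurance: $3023.05 × 0.01 = $30.23
Roth contribution: $119.99
Group life insurance premium: $210.08
Total deductions = $135.73 + $672.75 + $160.83 + $30.23 + $119.99 + $210.08 = $1329.61
Net pay = $3023.05 − $1329.61 = $1693.44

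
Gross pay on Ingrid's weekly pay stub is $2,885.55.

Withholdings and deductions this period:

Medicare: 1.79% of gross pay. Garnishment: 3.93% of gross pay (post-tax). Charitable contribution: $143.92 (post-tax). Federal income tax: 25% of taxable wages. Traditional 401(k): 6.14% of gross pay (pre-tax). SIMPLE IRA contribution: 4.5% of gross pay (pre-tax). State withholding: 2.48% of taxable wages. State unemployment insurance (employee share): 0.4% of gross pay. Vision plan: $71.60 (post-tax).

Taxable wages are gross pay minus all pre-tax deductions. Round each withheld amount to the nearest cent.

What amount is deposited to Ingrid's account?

$1,477.84

SIMPLE IRA contribution: $2,885.55 × 0.045 = $129.85
Traditional 401(k): $2,885.55 × 0.0614 = $177.17
Pre-tax total = $129.85 + $177.17 = $307.02
Taxable wages = $2,885.55 − $307.02 = $2,578.53
State withholding: $2,578.53 × 0.0248 = $63.95
Federal income tax: $2,578.53 × 0.25 = $644.63
Medicare: $2,885.55 × 0.0179 = $51.65
State unemployment insurance (employee share): $2,885.55 × 0.004 = $11.54
Garnishment: $2,885.55 × 0.0393 = $113.40
Vision plan: $71.60
Charitable contribution: $143.92
Total deductions = $129.85 + $177.17 + $63.95 + $644.63 + $51.65 + $11.54 + $113.40 + $71.60 + $143.92 = $1,407.71
Net pay = $2,885.55 − $1,407.71 = $1,477.84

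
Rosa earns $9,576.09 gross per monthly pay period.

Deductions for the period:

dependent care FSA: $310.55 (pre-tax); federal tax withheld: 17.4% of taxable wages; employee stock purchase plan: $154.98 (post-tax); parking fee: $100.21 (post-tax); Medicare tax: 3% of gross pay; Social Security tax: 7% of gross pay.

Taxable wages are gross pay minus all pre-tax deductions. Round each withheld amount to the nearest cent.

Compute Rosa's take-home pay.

$6,440.54

Dependent care FSA: $310.55
Taxable wages = $9,576.09 − $310.55 = $9,265.54
Federal tax withheld: $9,265.54 × 0.174 = $1,612.20
Medicare tax: $9,576.09 × 0.03 = $287.28
Social Security tax: $9,576.09 × 0.07 = $670.33
Employee stock purchase plan: $154.98
Parking fee: $100.21
Total deductions = $310.55 + $1,612.20 + $287.28 + $670.33 + $154.98 + $100.21 = $3,135.55
Net pay = $9,576.09 − $3,135.55 = $6,440.54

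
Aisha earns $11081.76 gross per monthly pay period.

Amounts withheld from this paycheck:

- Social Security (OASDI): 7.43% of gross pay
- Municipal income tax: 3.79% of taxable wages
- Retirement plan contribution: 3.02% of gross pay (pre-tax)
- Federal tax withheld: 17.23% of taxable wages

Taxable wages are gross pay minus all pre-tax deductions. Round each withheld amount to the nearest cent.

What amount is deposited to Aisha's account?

$7664.69

Retirement plan contribution: $11081.76 × 0.0302 = $334.67
Taxable wages = $11081.76 − $334.67 = $10747.09
Municipal income tax: $10747.09 × 0.0379 = $407.31
Federal tax withheld: $10747.09 × 0.1723 = $1851.72
Social Security (OASDI): $11081.76 × 0.0743 = $823.37
Total deductions = $334.67 + $407.31 + $1851.72 + $823.37 = $3417.07
Net pay = $11081.76 − $3417.07 = $7664.69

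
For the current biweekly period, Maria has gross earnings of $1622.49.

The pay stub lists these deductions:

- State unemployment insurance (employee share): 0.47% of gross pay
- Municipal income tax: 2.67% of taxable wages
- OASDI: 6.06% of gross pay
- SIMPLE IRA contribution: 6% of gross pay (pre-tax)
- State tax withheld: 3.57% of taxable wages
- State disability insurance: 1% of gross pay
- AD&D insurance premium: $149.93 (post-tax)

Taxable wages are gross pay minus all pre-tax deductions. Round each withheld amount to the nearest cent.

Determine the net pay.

SIMPLE IRA contribution: $1622.49 × 0.06 = $97.35
Taxable wages = $1622.49 − $97.35 = $1525.14
State tax withheld: $1525.14 × 0.0357 = $54.45
Municipal income tax: $1525.14 × 0.0267 = $40.72
State unemployment insurance (employee share): $1622.49 × 0.0047 = $7.63
OASDI: $1622.49 × 0.0606 = $98.32
State disability insurance: $1622.49 × 0.01 = $16.22
AD&D insurance premium: $149.93
Total deductions = $97.35 + $54.45 + $40.72 + $7.63 + $98.32 + $16.22 + $149.93 = $464.62
Net pay = $1622.49 − $464.62 = $1157.87

$1157.87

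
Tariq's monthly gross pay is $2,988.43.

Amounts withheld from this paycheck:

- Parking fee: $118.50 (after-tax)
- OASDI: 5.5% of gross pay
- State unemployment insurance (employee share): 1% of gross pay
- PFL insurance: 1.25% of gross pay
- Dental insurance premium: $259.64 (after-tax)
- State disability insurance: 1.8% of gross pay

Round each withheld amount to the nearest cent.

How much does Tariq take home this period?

$2,324.90

State disability insurance: $2,988.43 × 0.018 = $53.79
State unemployment insurance (employee share): $2,988.43 × 0.01 = $29.88
PFL insurance: $2,988.43 × 0.0125 = $37.36
OASDI: $2,988.43 × 0.055 = $164.36
Parking fee: $118.50
Dental insurance premium: $259.64
Total deductions = $53.79 + $29.88 + $37.36 + $164.36 + $118.50 + $259.64 = $663.53
Net pay = $2,988.43 − $663.53 = $2,324.90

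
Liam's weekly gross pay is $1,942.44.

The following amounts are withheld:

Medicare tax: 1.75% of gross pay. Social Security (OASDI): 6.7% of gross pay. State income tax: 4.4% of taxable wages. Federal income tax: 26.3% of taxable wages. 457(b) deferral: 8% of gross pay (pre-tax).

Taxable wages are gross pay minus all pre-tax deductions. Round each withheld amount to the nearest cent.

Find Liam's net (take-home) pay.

$1,074.29

457(b) deferral: $1,942.44 × 0.08 = $155.40
Taxable wages = $1,942.44 − $155.40 = $1,787.04
Federal income tax: $1,787.04 × 0.263 = $469.99
State income tax: $1,787.04 × 0.044 = $78.63
Medicare tax: $1,942.44 × 0.0175 = $33.99
Social Security (OASDI): $1,942.44 × 0.067 = $130.14
Total deductions = $155.40 + $469.99 + $78.63 + $33.99 + $130.14 = $868.15
Net pay = $1,942.44 − $868.15 = $1,074.29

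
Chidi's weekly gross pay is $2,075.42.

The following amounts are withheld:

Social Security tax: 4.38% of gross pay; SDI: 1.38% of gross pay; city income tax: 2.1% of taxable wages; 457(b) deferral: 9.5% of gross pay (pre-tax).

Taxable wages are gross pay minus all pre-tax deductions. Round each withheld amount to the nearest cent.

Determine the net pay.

$1,719.28

457(b) deferral: $2,075.42 × 0.095 = $197.16
Taxable wages = $2,075.42 − $197.16 = $1,878.26
City income tax: $1,878.26 × 0.021 = $39.44
SDI: $2,075.42 × 0.0138 = $28.64
Social Security tax: $2,075.42 × 0.0438 = $90.90
Total deductions = $197.16 + $39.44 + $28.64 + $90.90 = $356.14
Net pay = $2,075.42 − $356.14 = $1,719.28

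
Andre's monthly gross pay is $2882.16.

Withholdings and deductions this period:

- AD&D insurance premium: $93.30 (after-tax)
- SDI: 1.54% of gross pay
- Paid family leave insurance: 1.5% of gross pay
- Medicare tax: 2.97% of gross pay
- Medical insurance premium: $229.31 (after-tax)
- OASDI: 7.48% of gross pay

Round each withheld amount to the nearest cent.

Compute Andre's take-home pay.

$2170.74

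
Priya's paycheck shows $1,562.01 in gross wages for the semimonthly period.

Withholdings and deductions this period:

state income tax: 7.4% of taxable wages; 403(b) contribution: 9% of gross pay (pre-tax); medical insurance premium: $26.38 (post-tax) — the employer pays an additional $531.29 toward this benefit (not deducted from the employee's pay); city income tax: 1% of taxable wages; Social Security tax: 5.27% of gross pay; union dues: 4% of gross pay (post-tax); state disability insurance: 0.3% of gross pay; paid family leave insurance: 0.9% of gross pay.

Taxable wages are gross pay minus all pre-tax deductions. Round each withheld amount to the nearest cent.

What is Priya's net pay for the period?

$1,112.10

403(b) contribution: $1,562.01 × 0.09 = $140.58
Taxable wages = $1,562.01 − $140.58 = $1,421.43
City income tax: $1,421.43 × 0.01 = $14.21
State income tax: $1,421.43 × 0.074 = $105.19
State disability insurance: $1,562.01 × 0.003 = $4.69
Paid family leave insurance: $1,562.01 × 0.009 = $14.06
Social Security tax: $1,562.01 × 0.0527 = $82.32
Union dues: $1,562.01 × 0.04 = $62.48
Medical insurance premium: $26.38
(Employer's $531.29 toward medical insurance premium is not withheld from the employee.)
Total deductions = $140.58 + $14.21 + $105.19 + $4.69 + $14.06 + $82.32 + $62.48 + $26.38 = $449.91
Net pay = $1,562.01 − $449.91 = $1,112.10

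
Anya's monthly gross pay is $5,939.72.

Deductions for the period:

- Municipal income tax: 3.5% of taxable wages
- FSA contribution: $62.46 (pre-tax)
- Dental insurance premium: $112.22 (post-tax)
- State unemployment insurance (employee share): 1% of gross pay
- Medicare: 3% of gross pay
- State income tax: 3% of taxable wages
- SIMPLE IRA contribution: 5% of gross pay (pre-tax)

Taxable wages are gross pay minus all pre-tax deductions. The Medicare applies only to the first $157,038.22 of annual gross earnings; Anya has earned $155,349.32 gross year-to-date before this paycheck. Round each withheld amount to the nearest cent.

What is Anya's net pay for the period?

FSA contribution: $62.46
SIMPLE IRA contribution: $5,939.72 × 0.05 = $296.99
Pre-tax total = $62.46 + $296.99 = $359.45
Taxable wages = $5,939.72 − $359.45 = $5,580.27
State income tax: $5,580.27 × 0.03 = $167.41
Municipal income tax: $5,580.27 × 0.035 = $195.31
Medicare: only $157,038.22 − $155,349.32 = $1,688.90 of this check is subject → $1,688.90 × 0.03 = $50.67
State unemployment insurance (employee share): $5,939.72 × 0.01 = $59.40
Dental insurance premium: $112.22
Total deductions = $62.46 + $296.99 + $167.41 + $195.31 + $50.67 + $59.40 + $112.22 = $944.46
Net pay = $5,939.72 − $944.46 = $4,995.26

$4,995.26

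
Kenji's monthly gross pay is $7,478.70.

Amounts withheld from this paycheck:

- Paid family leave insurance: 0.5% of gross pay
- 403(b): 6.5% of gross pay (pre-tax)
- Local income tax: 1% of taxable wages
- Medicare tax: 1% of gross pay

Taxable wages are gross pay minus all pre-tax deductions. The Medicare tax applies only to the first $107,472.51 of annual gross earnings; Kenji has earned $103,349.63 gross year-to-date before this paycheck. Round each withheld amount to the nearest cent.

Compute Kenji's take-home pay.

$6,844.03

403(b): $7,478.70 × 0.065 = $486.12
Taxable wages = $7,478.70 − $486.12 = $6,992.58
Local income tax: $6,992.58 × 0.01 = $69.93
Paid family leave insurance: $7,478.70 × 0.005 = $37.39
Medicare tax: only $107,472.51 − $103,349.63 = $4,122.88 of this check is subject → $4,122.88 × 0.01 = $41.23
Total deductions = $486.12 + $69.93 + $37.39 + $41.23 = $634.67
Net pay = $7,478.70 − $634.67 = $6,844.03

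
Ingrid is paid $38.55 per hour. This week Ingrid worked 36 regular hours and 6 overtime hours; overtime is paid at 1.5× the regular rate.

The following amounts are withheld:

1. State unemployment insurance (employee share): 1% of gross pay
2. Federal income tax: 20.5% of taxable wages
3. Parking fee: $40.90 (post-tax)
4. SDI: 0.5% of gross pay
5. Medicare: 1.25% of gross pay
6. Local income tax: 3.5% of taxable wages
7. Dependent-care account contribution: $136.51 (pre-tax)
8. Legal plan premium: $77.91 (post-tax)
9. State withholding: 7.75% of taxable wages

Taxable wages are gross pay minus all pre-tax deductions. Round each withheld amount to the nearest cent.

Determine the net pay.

Regular pay: 36 × $38.55 = $1387.80
Overtime pay: 6 × $38.55 × 1.5 = $346.95
Gross pay = $1387.80 + $346.95 = $1734.75
Dependent-care account contribution: $136.51
Taxable wages = $1734.75 − $136.51 = $1598.24
State withholding: $1598.24 × 0.0775 = $123.86
Federal income tax: $1598.24 × 0.205 = $327.64
Local income tax: $1598.24 × 0.035 = $55.94
SDI: $1734.75 × 0.005 = $8.67
State unemployment insurance (employee share): $1734.75 × 0.01 = $17.35
Medicare: $1734.75 × 0.0125 = $21.68
Legal plan premium: $77.91
Parking fee: $40.90
Total deductions = $136.51 + $123.86 + $327.64 + $55.94 + $8.67 + $17.35 + $21.68 + $77.91 + $40.90 = $810.46
Net pay = $1734.75 − $810.46 = $924.29

$924.29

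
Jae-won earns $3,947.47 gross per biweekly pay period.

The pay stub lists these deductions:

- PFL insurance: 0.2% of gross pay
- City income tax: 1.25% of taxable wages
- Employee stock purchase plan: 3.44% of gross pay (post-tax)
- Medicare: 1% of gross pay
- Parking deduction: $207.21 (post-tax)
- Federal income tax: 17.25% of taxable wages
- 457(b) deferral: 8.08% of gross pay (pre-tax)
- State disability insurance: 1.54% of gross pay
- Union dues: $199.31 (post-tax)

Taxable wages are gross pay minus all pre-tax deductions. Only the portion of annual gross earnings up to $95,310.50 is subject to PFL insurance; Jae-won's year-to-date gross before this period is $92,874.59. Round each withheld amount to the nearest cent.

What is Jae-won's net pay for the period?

$2,309.79

457(b) deferral: $3,947.47 × 0.0808 = $318.96
Taxable wages = $3,947.47 − $318.96 = $3,628.51
City income tax: $3,628.51 × 0.0125 = $45.36
Federal income tax: $3,628.51 × 0.1725 = $625.92
State disability insurance: $3,947.47 × 0.0154 = $60.79
Medicare: $3,947.47 × 0.01 = $39.47
PFL insurance: only $95,310.50 − $92,874.59 = $2,435.91 of this check is subject → $2,435.91 × 0.002 = $4.87
Union dues: $199.31
Parking deduction: $207.21
Employee stock purchase plan: $3,947.47 × 0.0344 = $135.79
Total deductions = $318.96 + $45.36 + $625.92 + $60.79 + $39.47 + $4.87 + $199.31 + $207.21 + $135.79 = $1,637.68
Net pay = $3,947.47 − $1,637.68 = $2,309.79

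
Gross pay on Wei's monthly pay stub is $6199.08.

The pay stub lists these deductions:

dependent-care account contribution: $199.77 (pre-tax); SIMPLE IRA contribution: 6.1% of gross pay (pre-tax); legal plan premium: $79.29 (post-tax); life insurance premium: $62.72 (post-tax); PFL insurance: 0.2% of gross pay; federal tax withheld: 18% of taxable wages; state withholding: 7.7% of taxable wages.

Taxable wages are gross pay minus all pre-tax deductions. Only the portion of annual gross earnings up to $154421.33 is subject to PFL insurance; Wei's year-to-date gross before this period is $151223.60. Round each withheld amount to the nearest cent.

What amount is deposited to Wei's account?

$4028.12

SIMPLE IRA contribution: $6199.08 × 0.061 = $378.14
Dependent-care account contribution: $199.77
Pre-tax total = $378.14 + $199.77 = $577.91
Taxable wages = $6199.08 − $577.91 = $5621.17
Federal tax withheld: $5621.17 × 0.18 = $1011.81
State withholding: $5621.17 × 0.077 = $432.83
PFL insurance: only $154421.33 − $151223.60 = $3197.73 of this check is subject → $3197.73 × 0.002 = $6.40
Life insurance premium: $62.72
Legal plan premium: $79.29
Total deductions = $378.14 + $199.77 + $1011.81 + $432.83 + $6.40 + $62.72 + $79.29 = $2170.96
Net pay = $6199.08 − $2170.96 = $4028.12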